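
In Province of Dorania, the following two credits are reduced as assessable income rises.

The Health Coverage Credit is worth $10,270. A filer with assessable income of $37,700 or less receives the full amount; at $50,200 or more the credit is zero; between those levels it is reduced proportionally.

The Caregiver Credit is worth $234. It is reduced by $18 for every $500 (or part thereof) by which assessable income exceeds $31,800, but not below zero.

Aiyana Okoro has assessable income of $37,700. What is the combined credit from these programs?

$10,288

Health Coverage Credit: $37,700 is at or below the $37,700 threshold, so the full $10,270 applies.
Caregiver Credit: income exceeds $31,800 by $5,900, which is 12 full-or-partial $500 increments; reduction = 12 × $18 = $216, leaving $18.
Total: $10,270 + $18 = $10,288.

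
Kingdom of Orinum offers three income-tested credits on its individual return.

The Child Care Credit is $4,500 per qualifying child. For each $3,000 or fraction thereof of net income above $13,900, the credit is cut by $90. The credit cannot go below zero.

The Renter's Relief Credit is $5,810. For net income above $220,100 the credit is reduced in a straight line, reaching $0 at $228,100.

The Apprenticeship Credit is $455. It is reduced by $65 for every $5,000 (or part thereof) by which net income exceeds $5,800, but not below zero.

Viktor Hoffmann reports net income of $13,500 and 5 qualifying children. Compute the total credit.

Child Care Credit: base = 5 × $4,500 = $22,500. $13,500 is at or below the $13,900 threshold, so the full $22,500 applies.
Renter's Relief Credit: $13,500 is at or below the $220,100 threshold, so the full $5,810 applies.
Apprenticeship Credit: income exceeds $5,800 by $7,700, which is 2 full-or-partial $5,000 increments; reduction = 2 × $65 = $130, leaving $325.
Total: $22,500 + $5,810 + $325 = $28,635.

$28,635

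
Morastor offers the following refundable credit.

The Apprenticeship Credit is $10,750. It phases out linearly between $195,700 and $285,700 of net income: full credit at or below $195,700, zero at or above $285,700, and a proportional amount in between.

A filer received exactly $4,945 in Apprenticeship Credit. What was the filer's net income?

$4,945 is 4,945/10,750 of the full $10,750, so 5,805/10,750 of the $90,000 range has been used: income = $195,700 + $90,000 × 5,805/10,750 = $244,300.

$244,300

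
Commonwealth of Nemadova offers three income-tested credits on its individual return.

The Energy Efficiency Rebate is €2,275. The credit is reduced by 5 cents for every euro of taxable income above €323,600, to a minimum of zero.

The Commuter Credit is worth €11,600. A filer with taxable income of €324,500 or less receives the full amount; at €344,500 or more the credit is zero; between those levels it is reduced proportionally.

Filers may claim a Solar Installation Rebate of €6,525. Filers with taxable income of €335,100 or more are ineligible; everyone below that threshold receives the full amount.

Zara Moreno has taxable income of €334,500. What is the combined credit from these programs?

€14,055

Energy Efficiency Rebate: 5% of the €10,900 excess over €323,600 is €545; credit = €2,275 − €545 = €1,730.
Commuter Credit: €334,500 is €10,000 into a €20,000 phase-out range, leaving 10,000/20,000 of the credit: €11,600 × 10,000/20,000 = €5,800.
Solar Installation Rebate: €334,500 is below the €335,100 cutoff, so the full €6,525 applies.
Total: €1,730 + €5,800 + €6,525 = €14,055.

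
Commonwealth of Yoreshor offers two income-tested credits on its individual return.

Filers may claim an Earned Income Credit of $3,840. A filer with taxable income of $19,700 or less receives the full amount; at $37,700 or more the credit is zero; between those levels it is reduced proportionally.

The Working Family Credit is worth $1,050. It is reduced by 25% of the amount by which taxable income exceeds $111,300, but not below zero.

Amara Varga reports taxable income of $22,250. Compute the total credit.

Earned Income Credit: $22,250 is $2,550 into a $18,000 phase-out range, leaving 15,450/18,000 of the credit: $3,840 × 15,450/18,000 = $3,296.
Working Family Credit: $22,250 is at or below the $111,300 threshold, so the full $1,050 applies.
Total: $3,296 + $1,050 = $4,346.

$4,346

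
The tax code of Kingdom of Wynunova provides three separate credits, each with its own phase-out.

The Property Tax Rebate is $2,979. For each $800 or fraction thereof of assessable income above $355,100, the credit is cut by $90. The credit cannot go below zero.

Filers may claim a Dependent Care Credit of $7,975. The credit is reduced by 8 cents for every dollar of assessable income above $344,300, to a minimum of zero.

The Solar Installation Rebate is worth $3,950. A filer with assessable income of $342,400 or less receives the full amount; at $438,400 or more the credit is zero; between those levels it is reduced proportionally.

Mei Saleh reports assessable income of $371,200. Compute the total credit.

Property Tax Rebate: income exceeds $355,100 by $16,100, which is 21 full-or-partial $800 increments; reduction = 21 × $90 = $1,890, leaving $1,089.
Dependent Care Credit: 8% of the $26,900 excess over $344,300 is $2,152; credit = $7,975 − $2,152 = $5,823.
Solar Installation Rebate: $371,200 is $28,800 into a $96,000 phase-out range, leaving 67,200/96,000 of the credit: $3,950 × 67,200/96,000 = $2,765.
Total: $1,089 + $5,823 + $2,765 = $9,677.

$9,677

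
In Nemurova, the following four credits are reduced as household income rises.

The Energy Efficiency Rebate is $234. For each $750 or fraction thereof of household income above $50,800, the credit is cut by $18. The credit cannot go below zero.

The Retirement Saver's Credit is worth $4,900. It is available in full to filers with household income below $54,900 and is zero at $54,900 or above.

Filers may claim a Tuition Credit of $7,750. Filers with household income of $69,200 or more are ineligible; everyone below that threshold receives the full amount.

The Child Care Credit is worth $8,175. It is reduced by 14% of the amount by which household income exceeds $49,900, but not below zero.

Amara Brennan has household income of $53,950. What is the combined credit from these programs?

Energy Efficiency Rebate: income exceeds $50,800 by $3,150, which is 5 full-or-partial $750 increments; reduction = 5 × $18 = $90, leaving $144.
Retirement Saver's Credit: $53,950 is below the $54,900 cutoff, so the full $4,900 applies.
Tuition Credit: $53,950 is below the $69,200 cutoff, so the full $7,750 applies.
Child Care Credit: 14% of the $4,050 excess over $49,900 is $567; credit = $8,175 − $567 = $7,608.
Total: $144 + $4,900 + $7,750 + $7,608 = $20,402.

$20,402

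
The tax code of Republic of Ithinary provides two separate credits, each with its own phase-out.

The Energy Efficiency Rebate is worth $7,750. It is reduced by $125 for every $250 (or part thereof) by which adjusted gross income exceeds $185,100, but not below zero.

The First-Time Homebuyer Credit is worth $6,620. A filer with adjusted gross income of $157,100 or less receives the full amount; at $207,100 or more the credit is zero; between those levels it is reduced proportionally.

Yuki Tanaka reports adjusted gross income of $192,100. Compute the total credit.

$6,236

Energy Efficiency Rebate: income exceeds $185,100 by $7,000, which is 28 full-or-partial $250 increments; reduction = 28 × $125 = $3,500, leaving $4,250.
First-Time Homebuyer Credit: $192,100 is $35,000 into a $50,000 phase-out range, leaving 15,000/50,000 of the credit: $6,620 × 15,000/50,000 = $1,986.
Total: $4,250 + $1,986 = $6,236.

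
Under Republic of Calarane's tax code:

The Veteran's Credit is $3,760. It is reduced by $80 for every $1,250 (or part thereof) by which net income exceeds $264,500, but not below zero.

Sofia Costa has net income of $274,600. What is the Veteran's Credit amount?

Veteran's Credit: income exceeds $264,500 by $10,100, which is 9 full-or-partial $1,250 increments; reduction = 9 × $80 = $720, leaving $3,040.

$3,040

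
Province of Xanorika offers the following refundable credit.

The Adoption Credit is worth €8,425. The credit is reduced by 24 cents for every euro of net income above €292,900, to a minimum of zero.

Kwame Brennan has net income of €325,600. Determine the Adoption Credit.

Adoption Credit: 24% of the €32,700 excess over €292,900 is €7,848; credit = €8,425 − €7,848 = €577.

€577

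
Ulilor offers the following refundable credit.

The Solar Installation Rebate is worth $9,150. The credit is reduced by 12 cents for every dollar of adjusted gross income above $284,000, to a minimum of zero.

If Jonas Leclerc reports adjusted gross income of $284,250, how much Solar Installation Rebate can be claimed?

$9,120

Solar Installation Rebate: 12% of the $250 excess over $284,000 is $30; credit = $9,150 − $30 = $9,120.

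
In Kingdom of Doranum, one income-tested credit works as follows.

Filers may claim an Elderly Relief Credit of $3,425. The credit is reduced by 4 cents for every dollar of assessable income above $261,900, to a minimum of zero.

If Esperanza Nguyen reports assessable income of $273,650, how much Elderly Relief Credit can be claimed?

$2,955

Elderly Relief Credit: 4% of the $11,750 excess over $261,900 is $470; credit = $3,425 − $470 = $2,955.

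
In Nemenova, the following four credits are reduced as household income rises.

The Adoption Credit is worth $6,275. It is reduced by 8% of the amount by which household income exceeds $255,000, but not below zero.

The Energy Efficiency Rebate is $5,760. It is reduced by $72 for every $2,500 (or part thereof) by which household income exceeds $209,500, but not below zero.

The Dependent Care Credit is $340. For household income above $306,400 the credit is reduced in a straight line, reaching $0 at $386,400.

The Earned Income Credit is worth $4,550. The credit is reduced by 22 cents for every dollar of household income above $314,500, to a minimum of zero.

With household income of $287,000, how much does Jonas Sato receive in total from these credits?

$12,133

Adoption Credit: 8% of the $32,000 excess over $255,000 is $2,560; credit = $6,275 − $2,560 = $3,715.
Energy Efficiency Rebate: income exceeds $209,500 by $77,500, which is 31 full-or-partial $2,500 increments; reduction = 31 × $72 = $2,232, leaving $3,528.
Dependent Care Credit: $287,000 is at or below the $306,400 threshold, so the full $340 applies.
Earned Income Credit: $287,000 is at or below the $314,500 threshold, so the full $4,550 applies.
Total: $3,715 + $3,528 + $340 + $4,550 = $12,133.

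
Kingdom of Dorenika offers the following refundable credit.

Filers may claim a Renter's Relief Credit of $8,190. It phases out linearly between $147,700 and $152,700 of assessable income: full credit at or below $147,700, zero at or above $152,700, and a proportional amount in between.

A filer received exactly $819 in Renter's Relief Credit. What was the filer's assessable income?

$819 is 819/8,190 of the full $8,190, so 7,371/8,190 of the $5,000 range has been used: income = $147,700 + $5,000 × 7,371/8,190 = $152,200.

$152,200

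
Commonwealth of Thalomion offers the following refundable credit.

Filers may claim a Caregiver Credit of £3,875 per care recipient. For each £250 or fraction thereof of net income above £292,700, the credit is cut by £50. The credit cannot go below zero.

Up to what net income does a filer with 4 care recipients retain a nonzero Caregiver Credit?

Full credit = 4 × £3,875 = £15,500.
After 309 increments the reduction is 309 × £50 = £15,450, leaving £50; one more increment wipes it out. Increment 309 ends at excess 309 × £250 = £77,250, so the highest qualifying income is £292,700 + £77,250 = £369,950.

£369,950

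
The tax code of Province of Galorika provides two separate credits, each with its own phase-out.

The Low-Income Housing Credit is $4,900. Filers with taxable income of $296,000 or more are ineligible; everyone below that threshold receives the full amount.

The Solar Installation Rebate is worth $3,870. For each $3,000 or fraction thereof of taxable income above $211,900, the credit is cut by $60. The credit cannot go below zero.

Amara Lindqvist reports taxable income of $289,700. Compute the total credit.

Low-Income Housing Credit: $289,700 is below the $296,000 cutoff, so the full $4,900 applies.
Solar Installation Rebate: income exceeds $211,900 by $77,800, which is 26 full-or-partial $3,000 increments; reduction = 26 × $60 = $1,560, leaving $2,310.
Total: $4,900 + $2,310 = $7,210.

$7,210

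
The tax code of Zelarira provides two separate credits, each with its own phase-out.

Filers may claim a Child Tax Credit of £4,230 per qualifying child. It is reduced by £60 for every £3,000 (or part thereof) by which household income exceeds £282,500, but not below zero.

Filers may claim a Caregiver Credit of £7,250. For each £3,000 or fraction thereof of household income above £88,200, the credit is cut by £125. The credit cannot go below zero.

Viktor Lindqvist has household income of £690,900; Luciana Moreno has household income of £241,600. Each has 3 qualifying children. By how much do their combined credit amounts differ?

Viktor (£690,900): Child Tax Credit: base = 3 × £4,230 = £12,690. income exceeds £282,500 by £408,400, which is 137 full-or-partial £3,000 increments; reduction = 137 × £60 = £8,220, leaving £4,470. Caregiver Credit: income exceeds £88,200 by £602,700 → 201 increments × £125 = £25,125 ≥ base, so the credit is £0. total £4,470 + £0 = £4,470
Luciana (£241,600): Child Tax Credit: base = 3 × £4,230 = £12,690. £241,600 is at or below the £282,500 threshold, so the full £12,690 applies. Caregiver Credit: income exceeds £88,200 by £153,400, which is 52 full-or-partial £3,000 increments; reduction = 52 × £125 = £6,500, leaving £750. total £12,690 + £750 = £13,440
Difference: |£4,470 − £13,440| = £8,970.

£8,970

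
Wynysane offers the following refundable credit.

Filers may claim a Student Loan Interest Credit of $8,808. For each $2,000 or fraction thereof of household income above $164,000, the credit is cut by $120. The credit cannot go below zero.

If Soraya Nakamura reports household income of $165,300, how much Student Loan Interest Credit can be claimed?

Student Loan Interest Credit: income exceeds $164,000 by $1,300, which is 1 full-or-partial $2,000 increment; reduction = 1 × $120 = $120, leaving $8,688.

$8,688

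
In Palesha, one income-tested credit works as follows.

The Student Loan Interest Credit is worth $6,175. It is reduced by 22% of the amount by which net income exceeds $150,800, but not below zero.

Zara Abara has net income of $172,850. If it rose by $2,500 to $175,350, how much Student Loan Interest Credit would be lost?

$550

At $172,850 — 22% of the $22,050 excess over $150,800 is $4,851; credit = $6,175 − $4,851 = $1,324.
At $175,350 — 22% of the $24,550 excess over $150,800 is $5,401; credit = $6,175 − $5,401 = $774.
Lost: $1,324 − $774 = $550.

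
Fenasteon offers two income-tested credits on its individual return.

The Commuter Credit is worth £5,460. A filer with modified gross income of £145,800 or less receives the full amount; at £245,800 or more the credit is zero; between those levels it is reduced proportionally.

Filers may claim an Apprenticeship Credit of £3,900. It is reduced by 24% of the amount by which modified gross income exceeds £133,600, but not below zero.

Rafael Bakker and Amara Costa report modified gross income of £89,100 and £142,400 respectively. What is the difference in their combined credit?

£2,112

Rafael (£89,100): Commuter Credit: £89,100 is at or below the £145,800 threshold, so the full £5,460 applies. Apprenticeship Credit: £89,100 is at or below the £133,600 threshold, so the full £3,900 applies. total £5,460 + £3,900 = £9,360
Amara (£142,400): Commuter Credit: £142,400 is at or below the £145,800 threshold, so the full £5,460 applies. Apprenticeship Credit: 24% of the £8,800 excess over £133,600 is £2,112; credit = £3,900 − £2,112 = £1,788. total £5,460 + £1,788 = £7,248
Difference: |£9,360 − £7,248| = £2,112.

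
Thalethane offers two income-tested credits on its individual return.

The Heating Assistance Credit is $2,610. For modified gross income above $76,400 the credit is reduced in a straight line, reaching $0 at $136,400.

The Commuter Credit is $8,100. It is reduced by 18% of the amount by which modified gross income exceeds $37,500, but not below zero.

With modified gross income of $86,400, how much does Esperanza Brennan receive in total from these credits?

Heating Assistance Credit: $86,400 is $10,000 into a $60,000 phase-out range, leaving 50,000/60,000 of the credit: $2,610 × 50,000/60,000 = $2,175.
Commuter Credit: 18% of the $48,900 excess over $37,500 is $8,802 ≥ base, so the credit is $0.
Total: $2,175 + $0 = $2,175.

$2,175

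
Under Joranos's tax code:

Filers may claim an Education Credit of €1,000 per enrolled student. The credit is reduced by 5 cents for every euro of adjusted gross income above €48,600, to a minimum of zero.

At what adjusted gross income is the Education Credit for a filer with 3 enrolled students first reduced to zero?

€108,600

Full credit = 3 × €1,000 = €3,000.
The credit falls by 5% of each euro above €48,600, so it reaches zero when the excess is €3,000 / 5% = €60,000: income = €48,600 + €60,000 = €108,600.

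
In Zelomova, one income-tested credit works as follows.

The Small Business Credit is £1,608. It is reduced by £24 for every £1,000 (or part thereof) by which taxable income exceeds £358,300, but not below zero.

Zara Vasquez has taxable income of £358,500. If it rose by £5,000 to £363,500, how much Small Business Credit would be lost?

£120

At £358,500 — income exceeds £358,300 by £200, which is 1 full-or-partial £1,000 increment; reduction = 1 × £24 = £24, leaving £1,584.
At £363,500 — income exceeds £358,300 by £5,200, which is 6 full-or-partial £1,000 increments; reduction = 6 × £24 = £144, leaving £1,464.
Lost: £1,584 − £1,464 = £120.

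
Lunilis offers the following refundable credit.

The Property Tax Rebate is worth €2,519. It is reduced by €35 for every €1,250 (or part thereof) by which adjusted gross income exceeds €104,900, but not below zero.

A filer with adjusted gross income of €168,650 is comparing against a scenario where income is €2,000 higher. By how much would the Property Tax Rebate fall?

At €168,650 — income exceeds €104,900 by €63,750, which is 51 full-or-partial €1,250 increments; reduction = 51 × €35 = €1,785, leaving €734.
At €170,650 — income exceeds €104,900 by €65,750, which is 53 full-or-partial €1,250 increments; reduction = 53 × €35 = €1,855, leaving €664.
Lost: €734 − €664 = €70.

€70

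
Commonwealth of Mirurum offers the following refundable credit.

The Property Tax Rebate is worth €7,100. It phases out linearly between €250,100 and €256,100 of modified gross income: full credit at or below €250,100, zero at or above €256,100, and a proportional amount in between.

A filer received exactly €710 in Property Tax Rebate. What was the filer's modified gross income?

€710 is 710/7,100 of the full €7,100, so 6,390/7,100 of the €6,000 range has been used: income = €250,100 + €6,000 × 6,390/7,100 = €255,500.

€255,500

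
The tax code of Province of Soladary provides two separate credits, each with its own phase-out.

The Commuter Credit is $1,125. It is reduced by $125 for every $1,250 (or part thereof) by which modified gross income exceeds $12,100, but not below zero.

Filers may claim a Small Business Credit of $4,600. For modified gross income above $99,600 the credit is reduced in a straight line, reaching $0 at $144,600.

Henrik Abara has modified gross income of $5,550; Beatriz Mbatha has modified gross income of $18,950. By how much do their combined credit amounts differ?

$750

Henrik ($5,550): Commuter Credit: $5,550 is at or below the $12,100 threshold, so the full $1,125 applies. Small Business Credit: $5,550 is at or below the $99,600 threshold, so the full $4,600 applies. total $1,125 + $4,600 = $5,725
Beatriz ($18,950): Commuter Credit: income exceeds $12,100 by $6,850, which is 6 full-or-partial $1,250 increments; reduction = 6 × $125 = $750, leaving $375. Small Business Credit: $18,950 is at or below the $99,600 threshold, so the full $4,600 applies. total $375 + $4,600 = $4,975
Difference: |$5,725 − $4,975| = $750.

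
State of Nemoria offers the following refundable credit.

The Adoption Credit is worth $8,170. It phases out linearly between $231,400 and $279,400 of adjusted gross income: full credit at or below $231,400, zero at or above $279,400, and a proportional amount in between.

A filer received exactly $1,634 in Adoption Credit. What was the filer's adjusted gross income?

$1,634 is 1,634/8,170 of the full $8,170, so 6,536/8,170 of the $48,000 range has been used: income = $231,400 + $48,000 × 6,536/8,170 = $269,800.

$269,800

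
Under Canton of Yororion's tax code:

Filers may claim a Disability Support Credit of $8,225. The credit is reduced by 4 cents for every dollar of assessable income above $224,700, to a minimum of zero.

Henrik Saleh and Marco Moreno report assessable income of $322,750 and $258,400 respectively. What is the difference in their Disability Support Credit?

Henrik ($322,750): Disability Support Credit: 4% of the $98,050 excess over $224,700 is $3,922; credit = $8,225 − $3,922 = $4,303.
Marco ($258,400): Disability Support Credit: 4% of the $33,700 excess over $224,700 is $1,348; credit = $8,225 − $1,348 = $6,877.
Difference: |$4,303 − $6,877| = $2,574.

$2,574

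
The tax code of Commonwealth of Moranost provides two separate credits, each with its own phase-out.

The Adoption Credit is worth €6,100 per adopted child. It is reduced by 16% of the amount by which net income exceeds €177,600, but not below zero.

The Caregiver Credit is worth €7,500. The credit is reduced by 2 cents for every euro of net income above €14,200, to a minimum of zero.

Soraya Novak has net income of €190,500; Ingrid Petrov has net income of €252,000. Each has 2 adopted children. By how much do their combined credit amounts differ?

€11,070

Soraya (€190,500): Adoption Credit: base = 2 × €6,100 = €12,200. 16% of the €12,900 excess over €177,600 is €2,064; credit = €12,200 − €2,064 = €10,136. Caregiver Credit: 2% of the €176,300 excess over €14,200 is €3,526; credit = €7,500 − €3,526 = €3,974. total €10,136 + €3,974 = €14,110
Ingrid (€252,000): Adoption Credit: base = 2 × €6,100 = €12,200. 16% of the €74,400 excess over €177,600 is €11,904; credit = €12,200 − €11,904 = €296. Caregiver Credit: 2% of the €237,800 excess over €14,200 is €4,756; credit = €7,500 − €4,756 = €2,744. total €296 + €2,744 = €3,040
Difference: |€14,110 − €3,040| = €11,070.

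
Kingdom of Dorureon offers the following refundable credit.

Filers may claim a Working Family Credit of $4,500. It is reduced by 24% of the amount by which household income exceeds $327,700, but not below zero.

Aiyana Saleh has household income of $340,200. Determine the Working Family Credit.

Working Family Credit: 24% of the $12,500 excess over $327,700 is $3,000; credit = $4,500 − $3,000 = $1,500.

$1,500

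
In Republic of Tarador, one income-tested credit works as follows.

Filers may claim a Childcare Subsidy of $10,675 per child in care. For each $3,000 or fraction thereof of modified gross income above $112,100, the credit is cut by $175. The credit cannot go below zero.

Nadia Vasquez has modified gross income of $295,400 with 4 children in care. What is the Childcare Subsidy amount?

$31,850

Childcare Subsidy: base = 4 × $10,675 = $42,700. income exceeds $112,100 by $183,300, which is 62 full-or-partial $3,000 increments; reduction = 62 × $175 = $10,850, leaving $31,850.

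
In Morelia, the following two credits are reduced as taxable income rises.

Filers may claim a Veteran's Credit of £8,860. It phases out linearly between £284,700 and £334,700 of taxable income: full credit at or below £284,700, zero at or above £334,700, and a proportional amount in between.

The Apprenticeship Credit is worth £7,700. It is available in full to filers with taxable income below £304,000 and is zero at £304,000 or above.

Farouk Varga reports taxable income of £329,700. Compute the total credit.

Veteran's Credit: £329,700 is £45,000 into a £50,000 phase-out range, leaving 5,000/50,000 of the credit: £8,860 × 5,000/50,000 = £886.
Apprenticeship Credit: £329,700 meets or exceeds the £304,000 cutoff, so the credit is £0.
Total: £886 + £0 = £886.

£886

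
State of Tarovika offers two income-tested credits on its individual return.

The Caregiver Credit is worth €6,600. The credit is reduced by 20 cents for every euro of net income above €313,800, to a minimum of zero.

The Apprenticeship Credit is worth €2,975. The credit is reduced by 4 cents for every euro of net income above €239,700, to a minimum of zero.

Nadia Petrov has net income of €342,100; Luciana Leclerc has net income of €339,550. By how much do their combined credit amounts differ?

€510

Nadia (€342,100): Caregiver Credit: 20% of the €28,300 excess over €313,800 is €5,660; credit = €6,600 − €5,660 = €940. Apprenticeship Credit: 4% of the €102,400 excess over €239,700 is €4,096 ≥ base, so the credit is €0. total €940 + €0 = €940
Luciana (€339,550): Caregiver Credit: 20% of the €25,750 excess over €313,800 is €5,150; credit = €6,600 − €5,150 = €1,450. Apprenticeship Credit: 4% of the €99,850 excess over €239,700 is €3,994 ≥ base, so the credit is €0. total €1,450 + €0 = €1,450
Difference: |€940 − €1,450| = €510.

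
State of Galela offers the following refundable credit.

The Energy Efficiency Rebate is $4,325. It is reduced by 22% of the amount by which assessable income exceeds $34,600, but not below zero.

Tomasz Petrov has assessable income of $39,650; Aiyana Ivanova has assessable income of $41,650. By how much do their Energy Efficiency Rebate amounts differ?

$440

Tomasz ($39,650): Energy Efficiency Rebate: 22% of the $5,050 excess over $34,600 is $1,111; credit = $4,325 − $1,111 = $3,214.
Aiyana ($41,650): Energy Efficiency Rebate: 22% of the $7,050 excess over $34,600 is $1,551; credit = $4,325 − $1,551 = $2,774.
Difference: |$3,214 − $2,774| = $440.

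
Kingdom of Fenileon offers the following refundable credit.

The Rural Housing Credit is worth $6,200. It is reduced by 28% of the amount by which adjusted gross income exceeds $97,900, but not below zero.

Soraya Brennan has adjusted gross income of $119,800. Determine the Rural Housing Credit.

Rural Housing Credit: 28% of the $21,900 excess over $97,900 is $6,132; credit = $6,200 − $6,132 = $68.

$68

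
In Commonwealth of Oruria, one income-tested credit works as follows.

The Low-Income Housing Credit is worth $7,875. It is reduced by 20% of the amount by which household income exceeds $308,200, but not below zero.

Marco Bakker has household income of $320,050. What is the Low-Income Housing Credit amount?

$5,505

Low-Income Housing Credit: 20% of the $11,850 excess over $308,200 is $2,370; credit = $7,875 − $2,370 = $5,505.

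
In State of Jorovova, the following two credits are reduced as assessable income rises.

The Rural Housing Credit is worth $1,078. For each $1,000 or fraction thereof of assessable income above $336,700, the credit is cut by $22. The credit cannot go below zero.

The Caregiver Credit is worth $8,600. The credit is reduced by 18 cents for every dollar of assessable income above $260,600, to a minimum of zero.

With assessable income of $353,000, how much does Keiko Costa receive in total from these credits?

$704

Rural Housing Credit: income exceeds $336,700 by $16,300, which is 17 full-or-partial $1,000 increments; reduction = 17 × $22 = $374, leaving $704.
Caregiver Credit: 18% of the $92,400 excess over $260,600 is $16,632 ≥ base, so the credit is $0.
Total: $704 + $0 = $704.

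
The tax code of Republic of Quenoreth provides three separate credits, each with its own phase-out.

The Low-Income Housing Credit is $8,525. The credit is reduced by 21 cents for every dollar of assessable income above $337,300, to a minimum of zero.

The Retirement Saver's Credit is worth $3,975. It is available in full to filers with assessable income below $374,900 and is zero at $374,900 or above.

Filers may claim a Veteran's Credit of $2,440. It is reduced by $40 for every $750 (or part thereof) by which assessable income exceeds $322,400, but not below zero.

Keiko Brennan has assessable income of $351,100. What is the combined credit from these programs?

Low-Income Housing Credit: 21% of the $13,800 excess over $337,300 is $2,898; credit = $8,525 − $2,898 = $5,627.
Retirement Saver's Credit: $351,100 is below the $374,900 cutoff, so the full $3,975 applies.
Veteran's Credit: income exceeds $322,400 by $28,700, which is 39 full-or-partial $750 increments; reduction = 39 × $40 = $1,560, leaving $880.
Total: $5,627 + $3,975 + $880 = $10,482.

$10,482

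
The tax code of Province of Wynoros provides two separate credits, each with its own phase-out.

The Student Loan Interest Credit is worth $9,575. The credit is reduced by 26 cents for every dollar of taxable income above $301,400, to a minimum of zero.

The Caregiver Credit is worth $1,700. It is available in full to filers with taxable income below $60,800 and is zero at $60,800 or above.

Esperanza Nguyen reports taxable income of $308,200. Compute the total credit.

$7,807

Student Loan Interest Credit: 26% of the $6,800 excess over $301,400 is $1,768; credit = $9,575 − $1,768 = $7,807.
Caregiver Credit: $308,200 meets or exceeds the $60,800 cutoff, so the credit is $0.
Total: $7,807 + $0 = $7,807.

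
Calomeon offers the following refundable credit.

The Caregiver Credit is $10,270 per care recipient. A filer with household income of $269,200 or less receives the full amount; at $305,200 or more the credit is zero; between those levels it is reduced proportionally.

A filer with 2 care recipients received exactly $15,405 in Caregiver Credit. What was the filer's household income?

Full credit = 2 × $10,270 = $20,540.
$15,405 is 15,405/20,540 of the full $20,540, so 5,135/20,540 of the $36,000 range has been used: income = $269,200 + $36,000 × 5,135/20,540 = $278,200.

$278,200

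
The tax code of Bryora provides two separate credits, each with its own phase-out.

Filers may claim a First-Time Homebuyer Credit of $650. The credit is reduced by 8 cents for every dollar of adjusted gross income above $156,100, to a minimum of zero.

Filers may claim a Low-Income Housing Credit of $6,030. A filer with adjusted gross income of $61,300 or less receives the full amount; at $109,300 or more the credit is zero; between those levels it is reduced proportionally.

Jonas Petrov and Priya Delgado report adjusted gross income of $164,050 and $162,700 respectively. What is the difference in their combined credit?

$108

Jonas ($164,050): First-Time Homebuyer Credit: 8% of the $7,950 excess over $156,100 is $636; credit = $650 − $636 = $14. Low-Income Housing Credit: $164,050 is at or above $109,300, so the credit is $0. total $14 + $0 = $14
Priya ($162,700): First-Time Homebuyer Credit: 8% of the $6,600 excess over $156,100 is $528; credit = $650 − $528 = $122. Low-Income Housing Credit: $162,700 is at or above $109,300, so the credit is $0. total $122 + $0 = $122
Difference: |$14 − $122| = $108.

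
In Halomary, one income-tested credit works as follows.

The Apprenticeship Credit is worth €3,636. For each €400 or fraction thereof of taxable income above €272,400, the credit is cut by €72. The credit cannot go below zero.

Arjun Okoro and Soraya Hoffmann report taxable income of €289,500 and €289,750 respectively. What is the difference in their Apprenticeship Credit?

€72

Arjun (€289,500): Apprenticeship Credit: income exceeds €272,400 by €17,100, which is 43 full-or-partial €400 increments; reduction = 43 × €72 = €3,096, leaving €540.
Soraya (€289,750): Apprenticeship Credit: income exceeds €272,400 by €17,350, which is 44 full-or-partial €400 increments; reduction = 44 × €72 = €3,168, leaving €468.
Difference: |€540 − €468| = €72.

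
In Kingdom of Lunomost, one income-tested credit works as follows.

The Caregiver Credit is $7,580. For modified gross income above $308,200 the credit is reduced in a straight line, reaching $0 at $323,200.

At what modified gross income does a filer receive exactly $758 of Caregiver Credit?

$321,700

$758 is 758/7,580 of the full $7,580, so 6,822/7,580 of the $15,000 range has been used: income = $308,200 + $15,000 × 6,822/7,580 = $321,700.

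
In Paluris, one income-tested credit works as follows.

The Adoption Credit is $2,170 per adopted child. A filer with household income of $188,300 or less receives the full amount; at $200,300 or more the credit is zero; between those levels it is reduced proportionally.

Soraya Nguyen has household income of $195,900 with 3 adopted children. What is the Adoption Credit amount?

Adoption Credit: base = 3 × $2,170 = $6,510. $195,900 is $7,600 into a $12,000 phase-out range, leaving 4,400/12,000 of the credit: $6,510 × 4,400/12,000 = $2,387.

$2,387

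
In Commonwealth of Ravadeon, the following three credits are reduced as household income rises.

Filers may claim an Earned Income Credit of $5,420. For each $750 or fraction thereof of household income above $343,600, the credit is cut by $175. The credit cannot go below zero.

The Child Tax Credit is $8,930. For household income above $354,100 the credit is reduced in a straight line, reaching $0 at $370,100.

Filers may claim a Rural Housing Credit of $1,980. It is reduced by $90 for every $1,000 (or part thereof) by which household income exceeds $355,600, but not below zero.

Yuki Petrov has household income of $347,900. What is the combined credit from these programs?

Earned Income Credit: income exceeds $343,600 by $4,300, which is 6 full-or-partial $750 increments; reduction = 6 × $175 = $1,050, leaving $4,370.
Child Tax Credit: $347,900 is at or below the $354,100 threshold, so the full $8,930 applies.
Rural Housing Credit: $347,900 is at or below the $355,600 threshold, so the full $1,980 applies.
Total: $4,370 + $8,930 + $1,980 = $15,280.

$15,280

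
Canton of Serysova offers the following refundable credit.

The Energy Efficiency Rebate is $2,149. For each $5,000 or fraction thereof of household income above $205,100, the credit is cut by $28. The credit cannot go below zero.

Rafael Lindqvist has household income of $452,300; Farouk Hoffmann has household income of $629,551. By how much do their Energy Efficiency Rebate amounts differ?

$749

Rafael ($452,300): Energy Efficiency Rebate: income exceeds $205,100 by $247,200, which is 50 full-or-partial $5,000 increments; reduction = 50 × $28 = $1,400, leaving $749.
Farouk ($629,551): Energy Efficiency Rebate: income exceeds $205,100 by $424,451 → 85 increments × $28 = $2,380 ≥ base, so the credit is $0.
Difference: |$749 − $0| = $749.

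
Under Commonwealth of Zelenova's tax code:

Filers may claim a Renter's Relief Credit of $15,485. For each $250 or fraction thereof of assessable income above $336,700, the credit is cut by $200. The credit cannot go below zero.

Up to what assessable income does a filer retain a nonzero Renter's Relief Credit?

After 77 increments the reduction is 77 × $200 = $15,400, leaving $85; one more increment wipes it out. Increment 77 ends at excess 77 × $250 = $19,250, so the highest qualifying income is $336,700 + $19,250 = $355,950.

$355,950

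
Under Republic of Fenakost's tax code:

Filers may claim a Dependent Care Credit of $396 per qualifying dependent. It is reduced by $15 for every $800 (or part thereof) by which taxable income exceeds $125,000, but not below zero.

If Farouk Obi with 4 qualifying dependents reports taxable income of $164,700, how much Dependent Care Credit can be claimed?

Dependent Care Credit: base = 4 × $396 = $1,584. income exceeds $125,000 by $39,700, which is 50 full-or-partial $800 increments; reduction = 50 × $15 = $750, leaving $834.

$834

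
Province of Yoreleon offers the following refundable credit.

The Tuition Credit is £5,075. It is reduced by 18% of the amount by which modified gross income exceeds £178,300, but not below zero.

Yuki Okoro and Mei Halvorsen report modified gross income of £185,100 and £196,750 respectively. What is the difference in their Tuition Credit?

Yuki (£185,100): Tuition Credit: 18% of the £6,800 excess over £178,300 is £1,224; credit = £5,075 − £1,224 = £3,851.
Mei (£196,750): Tuition Credit: 18% of the £18,450 excess over £178,300 is £3,321; credit = £5,075 − £3,321 = £1,754.
Difference: |£3,851 − £1,754| = £2,097.

£2,097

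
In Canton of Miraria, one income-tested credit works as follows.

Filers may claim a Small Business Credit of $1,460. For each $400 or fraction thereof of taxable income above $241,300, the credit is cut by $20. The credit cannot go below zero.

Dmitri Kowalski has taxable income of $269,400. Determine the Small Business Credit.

$40

Small Business Credit: income exceeds $241,300 by $28,100, which is 71 full-or-partial $400 increments; reduction = 71 × $20 = $1,420, leaving $40.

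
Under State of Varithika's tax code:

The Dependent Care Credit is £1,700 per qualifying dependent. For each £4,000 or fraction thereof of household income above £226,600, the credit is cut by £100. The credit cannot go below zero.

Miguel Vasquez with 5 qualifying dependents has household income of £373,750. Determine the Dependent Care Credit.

Dependent Care Credit: base = 5 × £1,700 = £8,500. income exceeds £226,600 by £147,150, which is 37 full-or-partial £4,000 increments; reduction = 37 × £100 = £3,700, leaving £4,800.

£4,800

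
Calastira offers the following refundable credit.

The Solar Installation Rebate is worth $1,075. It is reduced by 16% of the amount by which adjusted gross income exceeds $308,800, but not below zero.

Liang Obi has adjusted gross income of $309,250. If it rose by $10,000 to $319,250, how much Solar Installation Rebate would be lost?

At $309,250 — 16% of the $450 excess over $308,800 is $72; credit = $1,075 − $72 = $1,003.
At $319,250 — 16% of the $10,450 excess over $308,800 is $1,672 ≥ base, so the credit is $0.
Lost: $1,003 − $0 = $1,003.

$1,003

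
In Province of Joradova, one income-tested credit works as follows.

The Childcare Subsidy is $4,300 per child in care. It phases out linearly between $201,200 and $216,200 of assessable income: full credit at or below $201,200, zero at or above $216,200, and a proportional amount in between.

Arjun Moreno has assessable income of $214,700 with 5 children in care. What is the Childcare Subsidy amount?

$2,150

Childcare Subsidy: base = 5 × $4,300 = $21,500. $214,700 is $13,500 into a $15,000 phase-out range, leaving 1,500/15,000 of the credit: $21,500 × 1,500/15,000 = $2,150.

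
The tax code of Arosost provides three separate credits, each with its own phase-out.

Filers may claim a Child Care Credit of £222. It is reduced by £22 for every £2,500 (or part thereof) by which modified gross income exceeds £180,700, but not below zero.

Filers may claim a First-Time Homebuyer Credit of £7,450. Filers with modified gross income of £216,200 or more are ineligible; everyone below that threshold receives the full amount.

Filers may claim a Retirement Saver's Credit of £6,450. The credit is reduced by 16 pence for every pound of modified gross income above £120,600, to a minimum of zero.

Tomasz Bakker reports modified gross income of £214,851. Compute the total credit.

£7,450

Child Care Credit: income exceeds £180,700 by £34,151 → 14 increments × £22 = £308 ≥ base, so the credit is £0.
First-Time Homebuyer Credit: £214,851 is below the £216,200 cutoff, so the full £7,450 applies.
Retirement Saver's Credit: 16% of the £94,251 excess over £120,600 is £15,080.16 ≥ base, so the credit is £0.
Total: £0 + £7,450 + £0 = £7,450.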